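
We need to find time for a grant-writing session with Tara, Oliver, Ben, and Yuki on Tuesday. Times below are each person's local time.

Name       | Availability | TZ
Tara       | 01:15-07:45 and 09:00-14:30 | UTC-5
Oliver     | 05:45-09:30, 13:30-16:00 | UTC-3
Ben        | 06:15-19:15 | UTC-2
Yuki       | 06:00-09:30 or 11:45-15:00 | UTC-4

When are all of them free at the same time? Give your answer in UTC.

10:00-12:30, 16:30-19:00

Tara in UTC: 06:15-12:45, 14:00-19:30 (add 5h to convert from UTC-5).
Oliver in UTC: 08:45-12:30, 16:30-19:00 (add 3h to convert from UTC-3).
Ben in UTC: 08:15-21:15 (add 2h to convert from UTC-2).
Yuki in UTC: 10:00-13:30, 15:45-19:00 (add 4h to convert from UTC-4).
Tara ∩ Oliver: 08:45-12:30, 16:30-19:00.
Tara ∩ Oliver ∩ Ben: 08:45-12:30, 16:30-19:00.
Tara ∩ Oliver ∩ Ben ∩ Yuki: 10:00-12:30, 16:30-19:00.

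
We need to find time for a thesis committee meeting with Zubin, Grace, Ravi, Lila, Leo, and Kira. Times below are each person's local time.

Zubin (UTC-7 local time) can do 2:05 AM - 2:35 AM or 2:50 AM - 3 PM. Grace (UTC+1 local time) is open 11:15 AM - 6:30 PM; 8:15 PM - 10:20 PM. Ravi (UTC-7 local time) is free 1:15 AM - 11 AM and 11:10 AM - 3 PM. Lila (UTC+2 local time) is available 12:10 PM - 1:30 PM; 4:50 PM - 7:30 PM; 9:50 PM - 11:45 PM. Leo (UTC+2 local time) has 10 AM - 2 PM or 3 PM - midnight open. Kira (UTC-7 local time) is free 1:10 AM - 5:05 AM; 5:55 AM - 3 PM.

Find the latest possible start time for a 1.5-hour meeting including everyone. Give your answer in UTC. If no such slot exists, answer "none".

Zubin in UTC: 09:05-09:35, 09:50-22:00 (add 7h to convert from UTC-7).
Grace in UTC: 10:15-17:30, 19:15-21:20 (subtract 1h to convert from UTC+1).
Ravi in UTC: 08:15-18:00, 18:10-22:00 (add 7h to convert from UTC-7).
Lila in UTC: 10:10-11:30, 14:50-17:30, 19:50-21:45 (subtract 2h to convert from UTC+2).
Leo in UTC: 08:00-12:00, 13:00-22:00 (subtract 2h to convert from UTC+2).
Kira in UTC: 08:10-12:05, 12:55-22:00 (add 7h to convert from UTC-7).
Zubin ∩ Grace: 10:15-17:30, 19:15-21:20.
Zubin ∩ Grace ∩ Ravi: 10:15-17:30, 19:15-21:20.
Zubin ∩ Grace ∩ Ravi ∩ Lila: 10:15-11:30, 14:50-17:30, 19:50-21:20.
Zubin ∩ Grace ∩ Ravi ∩ Lila ∩ Leo: 10:15-11:30, 14:50-17:30, 19:50-21:20.
Zubin ∩ Grace ∩ Ravi ∩ Lila ∩ Leo ∩ Kira: 10:15-11:30, 14:50-17:30, 19:50-21:20.
The last common window of at least 90 minutes is 19:50-21:20; a 90-minute meeting can start as late as 19:50 and still end by 21:20.

19:50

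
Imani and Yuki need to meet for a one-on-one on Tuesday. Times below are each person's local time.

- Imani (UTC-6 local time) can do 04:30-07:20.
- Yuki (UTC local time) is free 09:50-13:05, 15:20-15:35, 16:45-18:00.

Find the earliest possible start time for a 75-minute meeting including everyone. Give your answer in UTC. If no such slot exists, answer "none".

10:30

Imani in UTC: 10:30-13:20 (add 6h to convert from UTC-6).
Yuki in UTC: 09:50-13:05, 15:20-15:35, 16:45-18:00.
Imani ∩ Yuki: 10:30-13:05.
The first common window of at least 75 minutes is 10:30-13:05, so the earliest start is 10:30.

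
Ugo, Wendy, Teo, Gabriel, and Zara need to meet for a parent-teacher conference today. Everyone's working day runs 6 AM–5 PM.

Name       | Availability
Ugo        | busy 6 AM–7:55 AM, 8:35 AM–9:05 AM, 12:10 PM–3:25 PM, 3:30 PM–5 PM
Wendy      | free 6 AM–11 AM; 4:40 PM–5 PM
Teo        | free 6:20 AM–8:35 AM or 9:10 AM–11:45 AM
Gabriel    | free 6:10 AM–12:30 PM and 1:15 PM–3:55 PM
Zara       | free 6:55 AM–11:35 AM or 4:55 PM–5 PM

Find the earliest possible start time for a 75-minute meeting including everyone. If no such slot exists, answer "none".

09:10

Ugo free: 07:55-08:35, 09:05-12:10, 15:25-15:30 (invert busy blocks within the working day).
Wendy free: 06:00-11:00, 16:40-17:00.
Teo free: 06:20-08:35, 09:10-11:45.
Gabriel free: 06:10-12:30, 13:15-15:55.
Zara free: 06:55-11:35, 16:55-17:00.
Ugo ∩ Wendy: 07:55-08:35, 09:05-11:00.
Ugo ∩ Wendy ∩ Teo: 07:55-08:35, 09:10-11:00.
Ugo ∩ Wendy ∩ Teo ∩ Gabriel: 07:55-08:35, 09:10-11:00.
Ugo ∩ Wendy ∩ Teo ∩ Gabriel ∩ Zara: 07:55-08:35, 09:10-11:00.
The first common window of at least 75 minutes is 09:10-11:00, so the earliest start is 09:10.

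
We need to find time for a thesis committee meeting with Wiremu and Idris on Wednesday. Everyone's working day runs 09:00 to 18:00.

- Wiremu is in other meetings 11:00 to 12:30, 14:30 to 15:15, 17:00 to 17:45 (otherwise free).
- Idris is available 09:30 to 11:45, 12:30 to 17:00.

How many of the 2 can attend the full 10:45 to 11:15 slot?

Wiremu free: 09:00-11:00, 12:30-14:30, 15:15-17:00, 17:45-18:00 (invert busy blocks within the working day).
Idris free: 09:30-11:45, 12:30-17:00.
Idris can make the full 10:45-11:15 slot — that's 1.

1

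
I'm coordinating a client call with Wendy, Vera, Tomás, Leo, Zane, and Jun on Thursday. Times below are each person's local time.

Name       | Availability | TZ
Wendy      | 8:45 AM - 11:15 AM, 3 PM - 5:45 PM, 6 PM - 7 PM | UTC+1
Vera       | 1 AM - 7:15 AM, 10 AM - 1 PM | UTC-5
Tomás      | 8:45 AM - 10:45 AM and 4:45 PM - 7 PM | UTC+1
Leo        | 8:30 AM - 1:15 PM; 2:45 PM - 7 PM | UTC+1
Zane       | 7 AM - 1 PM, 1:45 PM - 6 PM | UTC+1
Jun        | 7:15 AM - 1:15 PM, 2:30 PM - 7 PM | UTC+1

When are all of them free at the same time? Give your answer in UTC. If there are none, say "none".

07:45-09:45, 15:45-16:45

Wendy in UTC: 07:45-10:15, 14:00-16:45, 17:00-18:00 (subtract 1h to convert from UTC+1).
Vera in UTC: 06:00-12:15, 15:00-18:00 (add 5h to convert from UTC-5).
Tomás in UTC: 07:45-09:45, 15:45-18:00 (subtract 1h to convert from UTC+1).
Leo in UTC: 07:30-12:15, 13:45-18:00 (subtract 1h to convert from UTC+1).
Zane in UTC: 06:00-12:00, 12:45-17:00 (subtract 1h to convert from UTC+1).
Jun in UTC: 06:15-12:15, 13:30-18:00 (subtract 1h to convert from UTC+1).
Wendy ∩ Vera: 07:45-10:15, 15:00-16:45, 17:00-18:00.
Wendy ∩ Vera ∩ Tomás: 07:45-09:45, 15:45-16:45, 17:00-18:00.
Wendy ∩ Vera ∩ Tomás ∩ Leo: 07:45-09:45, 15:45-16:45, 17:00-18:00.
Wendy ∩ Vera ∩ Tomás ∩ Leo ∩ Zane: 07:45-09:45, 15:45-16:45.
Wendy ∩ Vera ∩ Tomás ∩ Leo ∩ Zane ∩ Jun: 07:45-09:45, 15:45-16:45.
Those are the intersection windows.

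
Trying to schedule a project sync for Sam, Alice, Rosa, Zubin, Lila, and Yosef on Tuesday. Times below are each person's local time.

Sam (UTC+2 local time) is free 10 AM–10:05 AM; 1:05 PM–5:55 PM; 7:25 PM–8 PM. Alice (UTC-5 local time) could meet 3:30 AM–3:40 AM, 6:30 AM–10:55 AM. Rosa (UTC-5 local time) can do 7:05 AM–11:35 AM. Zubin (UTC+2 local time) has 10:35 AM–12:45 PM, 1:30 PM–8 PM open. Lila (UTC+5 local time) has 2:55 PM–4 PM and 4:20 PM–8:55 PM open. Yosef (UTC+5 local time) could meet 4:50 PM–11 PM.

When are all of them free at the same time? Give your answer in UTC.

Sam in UTC: 08:00-08:05, 11:05-15:55, 17:25-18:00 (subtract 2h to convert from UTC+2).
Alice in UTC: 08:30-08:40, 11:30-15:55 (add 5h to convert from UTC-5).
Rosa in UTC: 12:05-16:35 (add 5h to convert from UTC-5).
Zubin in UTC: 08:35-10:45, 11:30-18:00 (subtract 2h to convert from UTC+2).
Lila in UTC: 09:55-11:00, 11:20-15:55 (subtract 5h to convert from UTC+5).
Yosef in UTC: 11:50-18:00 (subtract 5h to convert from UTC+5).
Sam ∩ Alice: 11:30-15:55.
Sam ∩ Alice ∩ Rosa: 12:05-15:55.
Sam ∩ Alice ∩ Rosa ∩ Zubin: 12:05-15:55.
Sam ∩ Alice ∩ Rosa ∩ Zubin ∩ Lila: 12:05-15:55.
Sam ∩ Alice ∩ Rosa ∩ Zubin ∩ Lila ∩ Yosef: 12:05-15:55.
Those are the intersection windows.

12:05-15:55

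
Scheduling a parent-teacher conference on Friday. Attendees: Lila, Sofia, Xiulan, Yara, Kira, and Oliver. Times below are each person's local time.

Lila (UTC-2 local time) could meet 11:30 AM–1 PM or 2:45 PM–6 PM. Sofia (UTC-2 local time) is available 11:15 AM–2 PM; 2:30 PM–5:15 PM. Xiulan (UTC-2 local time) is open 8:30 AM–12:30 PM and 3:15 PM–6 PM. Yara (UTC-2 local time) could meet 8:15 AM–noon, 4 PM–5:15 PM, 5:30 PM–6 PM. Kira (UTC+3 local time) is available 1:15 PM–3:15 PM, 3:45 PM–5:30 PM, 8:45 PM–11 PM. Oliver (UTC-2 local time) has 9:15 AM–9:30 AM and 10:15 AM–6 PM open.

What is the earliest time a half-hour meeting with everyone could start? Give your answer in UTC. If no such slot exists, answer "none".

13:30

Lila in UTC: 13:30-15:00, 16:45-20:00 (add 2h to convert from UTC-2).
Sofia in UTC: 13:15-16:00, 16:30-19:15 (add 2h to convert from UTC-2).
Xiulan in UTC: 10:30-14:30, 17:15-20:00 (add 2h to convert from UTC-2).
Yara in UTC: 10:15-14:00, 18:00-19:15, 19:30-20:00 (add 2h to convert from UTC-2).
Kira in UTC: 10:15-12:15, 12:45-14:30, 17:45-20:00 (subtract 3h to convert from UTC+3).
Oliver in UTC: 11:15-11:30, 12:15-20:00 (add 2h to convert from UTC-2).
Lila ∩ Sofia: 13:30-15:00, 16:45-19:15.
Lila ∩ Sofia ∩ Xiulan: 13:30-14:30, 17:15-19:15.
Lila ∩ Sofia ∩ Xiulan ∩ Yara: 13:30-14:00, 18:00-19:15.
Lila ∩ Sofia ∩ Xiulan ∩ Yara ∩ Kira: 13:30-14:00, 18:00-19:15.
Lila ∩ Sofia ∩ Xiulan ∩ Yara ∩ Kira ∩ Oliver: 13:30-14:00, 18:00-19:15.
The first common window of at least 30 minutes is 13:30-14:00, so the earliest start is 13:30.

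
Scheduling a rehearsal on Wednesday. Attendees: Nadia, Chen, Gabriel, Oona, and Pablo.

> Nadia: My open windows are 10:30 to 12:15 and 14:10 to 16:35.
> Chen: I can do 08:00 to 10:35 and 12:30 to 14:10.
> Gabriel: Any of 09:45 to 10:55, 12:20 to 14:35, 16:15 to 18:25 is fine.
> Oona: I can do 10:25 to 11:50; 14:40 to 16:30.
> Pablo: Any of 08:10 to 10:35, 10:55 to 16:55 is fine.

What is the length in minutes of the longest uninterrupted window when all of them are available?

Nadia ∩ Chen: 10:30-10:35.
Nadia ∩ Chen ∩ Gabriel: 10:30-10:35.
Nadia ∩ Chen ∩ Gabriel ∩ Oona: 10:30-10:35.
Nadia ∩ Chen ∩ Gabriel ∩ Oona ∩ Pablo: 10:30-10:35.
The longest is 10:30-10:35 at 5 minutes.

5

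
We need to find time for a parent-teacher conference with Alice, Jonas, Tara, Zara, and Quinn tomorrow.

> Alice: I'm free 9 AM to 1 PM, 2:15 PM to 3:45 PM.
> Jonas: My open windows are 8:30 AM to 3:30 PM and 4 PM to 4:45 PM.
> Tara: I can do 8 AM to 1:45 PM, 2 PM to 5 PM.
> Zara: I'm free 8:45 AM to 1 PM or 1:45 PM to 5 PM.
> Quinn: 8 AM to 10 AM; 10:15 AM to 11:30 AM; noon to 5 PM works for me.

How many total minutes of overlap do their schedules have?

270

Alice ∩ Jonas: 09:00-13:00, 14:15-15:30.
Alice ∩ Jonas ∩ Tara: 09:00-13:00, 14:15-15:30.
Alice ∩ Jonas ∩ Tara ∩ Zara: 09:00-13:00, 14:15-15:30.
Alice ∩ Jonas ∩ Tara ∩ Zara ∩ Quinn: 09:00-10:00, 10:15-11:30, 12:00-13:00, 14:15-15:30.
Summing the common windows: 60 + 75 + 60 + 75 = 270 minutes.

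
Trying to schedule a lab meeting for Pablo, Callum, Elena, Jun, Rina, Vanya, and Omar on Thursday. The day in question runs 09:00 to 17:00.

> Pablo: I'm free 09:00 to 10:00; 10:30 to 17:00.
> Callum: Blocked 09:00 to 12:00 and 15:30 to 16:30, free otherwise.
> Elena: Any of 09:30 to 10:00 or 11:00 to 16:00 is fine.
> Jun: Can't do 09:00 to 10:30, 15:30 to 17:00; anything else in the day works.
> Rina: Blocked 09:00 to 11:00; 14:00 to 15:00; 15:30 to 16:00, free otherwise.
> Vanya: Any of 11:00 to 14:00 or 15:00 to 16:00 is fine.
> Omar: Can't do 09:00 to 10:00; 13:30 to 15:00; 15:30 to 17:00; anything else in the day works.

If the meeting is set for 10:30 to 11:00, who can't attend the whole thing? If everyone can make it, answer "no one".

Pablo free: 09:00-10:00, 10:30-17:00.
Callum free: 12:00-15:30, 16:30-17:00 (invert busy blocks within the working day).
Elena free: 09:30-10:00, 11:00-16:00.
Jun free: 10:30-15:30 (invert busy blocks within the working day).
Rina free: 11:00-14:00, 15:00-15:30, 16:00-17:00 (invert busy blocks within the working day).
Vanya free: 11:00-14:00, 15:00-16:00.
Omar free: 10:00-13:30, 15:00-15:30 (invert busy blocks within the working day).
Pablo: free for 10:30-11:00. Callum: not fully free for 10:30-11:00. Elena: not fully free for 10:30-11:00. Jun: free for 10:30-11:00. Rina: not fully free for 10:30-11:00. Vanya: not fully free for 10:30-11:00. Omar: free for 10:30-11:00.

Callum, Elena, Rina, Vanya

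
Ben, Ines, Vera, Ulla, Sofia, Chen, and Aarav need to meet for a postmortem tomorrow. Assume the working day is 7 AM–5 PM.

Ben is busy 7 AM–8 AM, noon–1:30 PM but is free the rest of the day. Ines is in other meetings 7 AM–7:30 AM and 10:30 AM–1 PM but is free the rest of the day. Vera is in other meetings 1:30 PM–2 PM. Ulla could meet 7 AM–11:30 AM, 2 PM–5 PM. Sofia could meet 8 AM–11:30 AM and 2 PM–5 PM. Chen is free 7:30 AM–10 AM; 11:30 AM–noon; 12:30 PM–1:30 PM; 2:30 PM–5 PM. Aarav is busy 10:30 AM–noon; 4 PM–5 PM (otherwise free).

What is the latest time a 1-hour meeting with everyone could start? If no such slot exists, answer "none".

15:00

Ben free: 08:00-12:00, 13:30-17:00 (invert busy blocks within the working day).
Ines free: 07:30-10:30, 13:00-17:00 (invert busy blocks within the working day).
Vera free: 07:00-13:30, 14:00-17:00 (invert busy blocks within the working day).
Ulla free: 07:00-11:30, 14:00-17:00.
Sofia free: 08:00-11:30, 14:00-17:00.
Chen free: 07:30-10:00, 11:30-12:00, 12:30-13:30, 14:30-17:00.
Aarav free: 07:00-10:30, 12:00-16:00 (invert busy blocks within the working day).
Ben ∩ Ines: 08:00-10:30, 13:30-17:00.
Ben ∩ Ines ∩ Vera: 08:00-10:30, 14:00-17:00.
Ben ∩ Ines ∩ Vera ∩ Ulla: 08:00-10:30, 14:00-17:00.
Ben ∩ Ines ∩ Vera ∩ Ulla ∩ Sofia: 08:00-10:30, 14:00-17:00.
Ben ∩ Ines ∩ Vera ∩ Ulla ∩ Sofia ∩ Chen: 08:00-10:00, 14:30-17:00.
Ben ∩ Ines ∩ Vera ∩ Ulla ∩ Sofia ∩ Chen ∩ Aarav: 08:00-10:00, 14:30-16:00.
So the common availability across everyone is 08:00-10:00, 14:30-16:00.
The last common window of at least 60 minutes is 14:30-16:00; a 60-minute meeting can start as late as 15:00 and still end by 16:00.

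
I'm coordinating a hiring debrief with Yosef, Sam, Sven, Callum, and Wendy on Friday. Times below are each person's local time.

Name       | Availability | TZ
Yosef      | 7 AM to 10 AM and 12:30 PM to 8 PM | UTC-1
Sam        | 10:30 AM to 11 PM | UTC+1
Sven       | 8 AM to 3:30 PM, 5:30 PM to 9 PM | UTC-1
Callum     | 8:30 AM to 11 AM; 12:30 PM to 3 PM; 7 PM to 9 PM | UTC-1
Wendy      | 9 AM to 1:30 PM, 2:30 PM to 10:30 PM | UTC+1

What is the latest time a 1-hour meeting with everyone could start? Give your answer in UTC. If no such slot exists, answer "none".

20:00

Yosef in UTC: 08:00-11:00, 13:30-21:00 (add 1h to convert from UTC-1).
Sam in UTC: 09:30-22:00 (subtract 1h to convert from UTC+1).
Sven in UTC: 09:00-16:30, 18:30-22:00 (add 1h to convert from UTC-1).
Callum in UTC: 09:30-12:00, 13:30-16:00, 20:00-22:00 (add 1h to convert from UTC-1).
Wendy in UTC: 08:00-12:30, 13:30-21:30 (subtract 1h to convert from UTC+1).
Yosef ∩ Sam: 09:30-11:00, 13:30-21:00.
Yosef ∩ Sam ∩ Sven: 09:30-11:00, 13:30-16:30, 18:30-21:00.
Yosef ∩ Sam ∩ Sven ∩ Callum: 09:30-11:00, 13:30-16:00, 20:00-21:00.
Yosef ∩ Sam ∩ Sven ∩ Callum ∩ Wendy: 09:30-11:00, 13:30-16:00, 20:00-21:00.
So the common availability across everyone is 09:30-11:00, 13:30-16:00, 20:00-21:00.
The last common window of at least 60 minutes is 20:00-21:00; a 60-minute meeting can start as late as 20:00 and still end by 21:00.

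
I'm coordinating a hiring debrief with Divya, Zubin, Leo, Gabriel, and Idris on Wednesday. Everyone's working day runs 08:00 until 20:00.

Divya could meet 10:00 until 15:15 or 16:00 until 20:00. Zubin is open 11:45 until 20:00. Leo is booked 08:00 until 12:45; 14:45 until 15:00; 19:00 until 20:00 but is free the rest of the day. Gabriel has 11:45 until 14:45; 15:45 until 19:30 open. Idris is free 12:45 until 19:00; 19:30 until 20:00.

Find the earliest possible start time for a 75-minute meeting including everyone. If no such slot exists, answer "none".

12:45

Divya free: 10:00-15:15, 16:00-20:00.
Zubin free: 11:45-20:00.
Leo free: 12:45-14:45, 15:00-19:00 (invert busy blocks within the working day).
Gabriel free: 11:45-14:45, 15:45-19:30.
Idris free: 12:45-19:00, 19:30-20:00.
Divya ∩ Zubin: 11:45-15:15, 16:00-20:00.
Divya ∩ Zubin ∩ Leo: 12:45-14:45, 15:00-15:15, 16:00-19:00.
Divya ∩ Zubin ∩ Leo ∩ Gabriel: 12:45-14:45, 16:00-19:00.
Divya ∩ Zubin ∩ Leo ∩ Gabriel ∩ Idris: 12:45-14:45, 16:00-19:00.
The first common window of at least 75 minutes is 12:45-14:45, so the earliest start is 12:45.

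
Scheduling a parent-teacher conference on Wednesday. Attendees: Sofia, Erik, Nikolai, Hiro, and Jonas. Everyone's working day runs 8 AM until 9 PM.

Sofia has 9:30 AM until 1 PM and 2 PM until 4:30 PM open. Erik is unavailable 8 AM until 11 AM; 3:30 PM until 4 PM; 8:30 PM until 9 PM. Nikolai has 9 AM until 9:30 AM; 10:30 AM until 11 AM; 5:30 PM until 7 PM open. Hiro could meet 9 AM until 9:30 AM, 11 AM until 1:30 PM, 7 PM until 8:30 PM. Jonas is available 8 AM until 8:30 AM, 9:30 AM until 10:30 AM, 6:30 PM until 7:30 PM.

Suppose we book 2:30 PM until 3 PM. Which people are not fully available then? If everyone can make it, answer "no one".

Sofia free: 09:30-13:00, 14:00-16:30.
Erik free: 11:00-15:30, 16:00-20:30 (invert busy blocks within the working day).
Nikolai free: 09:00-09:30, 10:30-11:00, 17:30-19:00.
Hiro free: 09:00-09:30, 11:00-13:30, 19:00-20:30.
Jonas free: 08:00-08:30, 09:30-10:30, 18:30-19:30.
Sofia: free for 14:30-15:00. Erik: free for 14:30-15:00. Nikolai: not fully free for 14:30-15:00. Hiro: not fully free for 14:30-15:00. Jonas: not fully free for 14:30-15:00.

Hiro, Jonas, Nikolai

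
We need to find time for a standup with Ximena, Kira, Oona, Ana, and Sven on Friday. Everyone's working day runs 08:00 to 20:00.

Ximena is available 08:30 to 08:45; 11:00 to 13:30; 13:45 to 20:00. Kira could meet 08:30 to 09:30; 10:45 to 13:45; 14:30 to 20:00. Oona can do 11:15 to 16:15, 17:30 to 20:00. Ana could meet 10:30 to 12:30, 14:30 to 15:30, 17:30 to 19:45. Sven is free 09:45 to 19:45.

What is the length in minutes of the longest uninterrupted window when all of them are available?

Ximena ∩ Kira: 08:30-08:45, 11:00-13:30, 14:30-20:00.
Ximena ∩ Kira ∩ Oona: 11:15-13:30, 14:30-16:15, 17:30-20:00.
Ximena ∩ Kira ∩ Oona ∩ Ana: 11:15-12:30, 14:30-15:30, 17:30-19:45.
Ximena ∩ Kira ∩ Oona ∩ Ana ∩ Sven: 11:15-12:30, 14:30-15:30, 17:30-19:45.
The longest is 17:30-19:45 at 135 minutes.

135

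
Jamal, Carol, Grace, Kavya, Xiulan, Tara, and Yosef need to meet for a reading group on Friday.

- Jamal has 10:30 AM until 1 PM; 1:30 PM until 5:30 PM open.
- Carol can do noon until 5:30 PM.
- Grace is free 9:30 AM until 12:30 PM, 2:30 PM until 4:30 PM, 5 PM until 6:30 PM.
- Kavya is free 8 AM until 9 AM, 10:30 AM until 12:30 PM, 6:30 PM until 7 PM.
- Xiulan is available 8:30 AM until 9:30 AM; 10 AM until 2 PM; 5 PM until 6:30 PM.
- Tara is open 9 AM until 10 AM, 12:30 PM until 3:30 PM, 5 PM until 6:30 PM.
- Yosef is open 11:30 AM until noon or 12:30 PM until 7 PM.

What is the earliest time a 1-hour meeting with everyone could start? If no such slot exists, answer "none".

none

Jamal ∩ Carol: 12:00-13:00, 13:30-17:30.
Jamal ∩ Carol ∩ Grace: 12:00-12:30, 14:30-16:30, 17:00-17:30.
Jamal ∩ Carol ∩ Grace ∩ Kavya: 12:00-12:30.
Jamal ∩ Carol ∩ Grace ∩ Kavya ∩ Xiulan: 12:00-12:30.
Jamal ∩ Carol ∩ Grace ∩ Kavya ∩ Xiulan ∩ Tara: ∅.
Jamal ∩ Carol ∩ Grace ∩ Kavya ∩ Xiulan ∩ Tara ∩ Yosef: ∅.
There is no time when everyone is free.
No common window is at least 60 minutes long.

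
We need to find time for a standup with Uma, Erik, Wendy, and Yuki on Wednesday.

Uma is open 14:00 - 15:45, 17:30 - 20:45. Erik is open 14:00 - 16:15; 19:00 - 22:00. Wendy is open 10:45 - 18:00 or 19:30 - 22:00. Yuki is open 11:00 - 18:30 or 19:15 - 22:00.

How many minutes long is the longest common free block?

Uma ∩ Erik: 14:00-15:45, 19:00-20:45.
Uma ∩ Erik ∩ Wendy: 14:00-15:45, 19:30-20:45.
Uma ∩ Erik ∩ Wendy ∩ Yuki: 14:00-15:45, 19:30-20:45.
Those are the intersection windows.
The longest is 14:00-15:45 at 105 minutes.

105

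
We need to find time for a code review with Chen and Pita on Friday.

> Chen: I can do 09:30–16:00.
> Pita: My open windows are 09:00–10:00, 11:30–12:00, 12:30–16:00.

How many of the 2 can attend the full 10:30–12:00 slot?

1

Chen can make the full 10:30-12:00 slot — that's 1.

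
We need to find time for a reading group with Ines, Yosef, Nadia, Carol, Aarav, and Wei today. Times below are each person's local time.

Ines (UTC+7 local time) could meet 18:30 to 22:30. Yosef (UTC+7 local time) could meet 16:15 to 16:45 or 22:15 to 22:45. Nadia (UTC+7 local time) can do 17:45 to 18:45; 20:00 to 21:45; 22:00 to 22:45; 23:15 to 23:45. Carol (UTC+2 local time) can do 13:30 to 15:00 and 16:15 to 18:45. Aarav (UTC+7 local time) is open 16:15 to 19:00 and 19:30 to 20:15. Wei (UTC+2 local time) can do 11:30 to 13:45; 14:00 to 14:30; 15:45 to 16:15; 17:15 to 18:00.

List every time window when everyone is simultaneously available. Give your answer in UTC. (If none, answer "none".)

Ines in UTC: 11:30-15:30 (subtract 7h to convert from UTC+7).
Yosef in UTC: 09:15-09:45, 15:15-15:45 (subtract 7h to convert from UTC+7).
Nadia in UTC: 10:45-11:45, 13:00-14:45, 15:00-15:45, 16:15-16:45 (subtract 7h to convert from UTC+7).
Carol in UTC: 11:30-13:00, 14:15-16:45 (subtract 2h to convert from UTC+2).
Aarav in UTC: 09:15-12:00, 12:30-13:15 (subtract 7h to convert from UTC+7).
Wei in UTC: 09:30-11:45, 12:00-12:30, 13:45-14:15, 15:15-16:00 (subtract 2h to convert from UTC+2).
Ines ∩ Yosef: 15:15-15:30.
Ines ∩ Yosef ∩ Nadia: 15:15-15:30.
Ines ∩ Yosef ∩ Nadia ∩ Carol: 15:15-15:30.
Ines ∩ Yosef ∩ Nadia ∩ Carol ∩ Aarav: ∅.
Ines ∩ Yosef ∩ Nadia ∩ Carol ∩ Aarav ∩ Wei: ∅.
There is no time when everyone is free.

none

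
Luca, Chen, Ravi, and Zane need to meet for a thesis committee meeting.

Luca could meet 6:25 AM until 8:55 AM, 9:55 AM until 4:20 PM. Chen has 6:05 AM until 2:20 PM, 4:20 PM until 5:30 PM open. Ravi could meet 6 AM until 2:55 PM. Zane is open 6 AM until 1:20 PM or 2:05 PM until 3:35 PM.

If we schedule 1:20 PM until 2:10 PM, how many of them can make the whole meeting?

Luca, Chen, and Ravi can make the full 13:20-14:10 slot — that's 3.

3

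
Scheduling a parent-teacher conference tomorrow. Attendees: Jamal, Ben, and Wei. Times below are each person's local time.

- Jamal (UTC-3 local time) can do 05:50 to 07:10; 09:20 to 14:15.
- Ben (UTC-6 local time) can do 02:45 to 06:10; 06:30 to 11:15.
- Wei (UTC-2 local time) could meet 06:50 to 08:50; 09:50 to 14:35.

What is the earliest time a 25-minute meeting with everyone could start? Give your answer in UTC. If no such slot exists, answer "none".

Jamal in UTC: 08:50-10:10, 12:20-17:15 (add 3h to convert from UTC-3).
Ben in UTC: 08:45-12:10, 12:30-17:15 (add 6h to convert from UTC-6).
Wei in UTC: 08:50-10:50, 11:50-16:35 (add 2h to convert from UTC-2).
Jamal ∩ Ben: 08:50-10:10, 12:30-17:15.
Jamal ∩ Ben ∩ Wei: 08:50-10:10, 12:30-16:35.
The first common window of at least 25 minutes is 08:50-10:10, so the earliest start is 08:50.

08:50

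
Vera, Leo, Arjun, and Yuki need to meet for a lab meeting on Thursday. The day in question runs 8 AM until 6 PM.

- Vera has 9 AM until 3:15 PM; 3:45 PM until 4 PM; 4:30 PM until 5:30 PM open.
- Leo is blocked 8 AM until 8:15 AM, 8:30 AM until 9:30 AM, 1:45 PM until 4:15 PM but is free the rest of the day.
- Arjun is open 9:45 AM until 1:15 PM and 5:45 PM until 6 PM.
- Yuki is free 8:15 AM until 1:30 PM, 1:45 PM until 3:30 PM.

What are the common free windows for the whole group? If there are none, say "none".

09:45-13:15

Vera free: 09:00-15:15, 15:45-16:00, 16:30-17:30.
Leo free: 08:15-08:30, 09:30-13:45, 16:15-18:00 (invert busy blocks within the working day).
Arjun free: 09:45-13:15, 17:45-18:00.
Yuki free: 08:15-13:30, 13:45-15:30.
Vera ∩ Leo: 09:30-13:45, 16:30-17:30.
Vera ∩ Leo ∩ Arjun: 09:45-13:15.
Vera ∩ Leo ∩ Arjun ∩ Yuki: 09:45-13:15.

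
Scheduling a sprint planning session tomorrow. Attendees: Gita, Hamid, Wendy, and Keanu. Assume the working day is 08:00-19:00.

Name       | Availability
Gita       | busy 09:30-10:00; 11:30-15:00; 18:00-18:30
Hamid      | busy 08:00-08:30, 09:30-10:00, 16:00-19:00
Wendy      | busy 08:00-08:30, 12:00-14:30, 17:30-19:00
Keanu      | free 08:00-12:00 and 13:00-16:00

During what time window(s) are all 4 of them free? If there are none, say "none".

08:30-09:30, 10:00-11:30, 15:00-16:00

Gita free: 08:00-09:30, 10:00-11:30, 15:00-18:00, 18:30-19:00 (invert busy blocks within the working day).
Hamid free: 08:30-09:30, 10:00-16:00 (invert busy blocks within the working day).
Wendy free: 08:30-12:00, 14:30-17:30 (invert busy blocks within the working day).
Keanu free: 08:00-12:00, 13:00-16:00.
Gita ∩ Hamid: 08:30-09:30, 10:00-11:30, 15:00-16:00.
Gita ∩ Hamid ∩ Wendy: 08:30-09:30, 10:00-11:30, 15:00-16:00.
Gita ∩ Hamid ∩ Wendy ∩ Keanu: 08:30-09:30, 10:00-11:30, 15:00-16:00.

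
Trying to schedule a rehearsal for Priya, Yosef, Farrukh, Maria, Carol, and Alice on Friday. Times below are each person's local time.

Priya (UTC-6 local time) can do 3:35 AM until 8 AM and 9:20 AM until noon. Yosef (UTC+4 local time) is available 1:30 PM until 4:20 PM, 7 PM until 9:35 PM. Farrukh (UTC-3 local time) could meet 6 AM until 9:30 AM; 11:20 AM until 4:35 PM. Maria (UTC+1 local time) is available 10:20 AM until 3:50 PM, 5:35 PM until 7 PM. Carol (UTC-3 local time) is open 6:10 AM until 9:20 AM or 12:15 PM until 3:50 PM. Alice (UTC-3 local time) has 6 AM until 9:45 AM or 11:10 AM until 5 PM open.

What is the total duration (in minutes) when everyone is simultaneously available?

225

Priya in UTC: 09:35-14:00, 15:20-18:00 (add 6h to convert from UTC-6).
Yosef in UTC: 09:30-12:20, 15:00-17:35 (subtract 4h to convert from UTC+4).
Farrukh in UTC: 09:00-12:30, 14:20-19:35 (add 3h to convert from UTC-3).
Maria in UTC: 09:20-14:50, 16:35-18:00 (subtract 1h to convert from UTC+1).
Carol in UTC: 09:10-12:20, 15:15-18:50 (add 3h to convert from UTC-3).
Alice in UTC: 09:00-12:45, 14:10-20:00 (add 3h to convert from UTC-3).
Priya ∩ Yosef: 09:35-12:20, 15:20-17:35.
Priya ∩ Yosef ∩ Farrukh: 09:35-12:20, 15:20-17:35.
Priya ∩ Yosef ∩ Farrukh ∩ Maria: 09:35-12:20, 16:35-17:35.
Priya ∩ Yosef ∩ Farrukh ∩ Maria ∩ Carol: 09:35-12:20, 16:35-17:35.
Priya ∩ Yosef ∩ Farrukh ∩ Maria ∩ Carol ∩ Alice: 09:35-12:20, 16:35-17:35.
Summing the common windows: 165 + 60 = 225 minutes.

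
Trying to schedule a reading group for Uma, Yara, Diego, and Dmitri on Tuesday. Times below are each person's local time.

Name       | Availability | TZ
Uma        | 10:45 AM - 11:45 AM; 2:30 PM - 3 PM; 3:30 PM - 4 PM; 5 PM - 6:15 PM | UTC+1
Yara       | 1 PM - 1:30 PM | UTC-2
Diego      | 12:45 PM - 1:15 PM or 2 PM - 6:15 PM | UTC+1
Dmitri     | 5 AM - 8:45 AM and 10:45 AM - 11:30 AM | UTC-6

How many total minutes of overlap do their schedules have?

Uma in UTC: 09:45-10:45, 13:30-14:00, 14:30-15:00, 16:00-17:15 (subtract 1h to convert from UTC+1).
Yara in UTC: 15:00-15:30 (add 2h to convert from UTC-2).
Diego in UTC: 11:45-12:15, 13:00-17:15 (subtract 1h to convert from UTC+1).
Dmitri in UTC: 11:00-14:45, 16:45-17:30 (add 6h to convert from UTC-6).
Uma ∩ Yara: ∅.
Uma ∩ Yara ∩ Diego: ∅.
Uma ∩ Yara ∩ Diego ∩ Dmitri: ∅.
There is no time when everyone is free.
There is no common window, so the total is 0 minutes.

0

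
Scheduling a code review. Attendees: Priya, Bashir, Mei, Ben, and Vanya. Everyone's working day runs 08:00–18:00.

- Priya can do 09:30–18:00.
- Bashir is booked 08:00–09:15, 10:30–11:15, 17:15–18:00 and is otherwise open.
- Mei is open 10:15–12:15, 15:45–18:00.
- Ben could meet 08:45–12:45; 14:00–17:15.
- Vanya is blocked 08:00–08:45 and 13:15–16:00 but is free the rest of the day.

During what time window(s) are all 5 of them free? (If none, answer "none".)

10:15-10:30, 11:15-12:15, 16:00-17:15

Priya free: 09:30-18:00.
Bashir free: 09:15-10:30, 11:15-17:15 (invert busy blocks within the working day).
Mei free: 10:15-12:15, 15:45-18:00.
Ben free: 08:45-12:45, 14:00-17:15.
Vanya free: 08:45-13:15, 16:00-18:00 (invert busy blocks within the working day).
Priya ∩ Bashir: 09:30-10:30, 11:15-17:15.
Priya ∩ Bashir ∩ Mei: 10:15-10:30, 11:15-12:15, 15:45-17:15.
Priya ∩ Bashir ∩ Mei ∩ Ben: 10:15-10:30, 11:15-12:15, 15:45-17:15.
Priya ∩ Bashir ∩ Mei ∩ Ben ∩ Vanya: 10:15-10:30, 11:15-12:15, 16:00-17:15.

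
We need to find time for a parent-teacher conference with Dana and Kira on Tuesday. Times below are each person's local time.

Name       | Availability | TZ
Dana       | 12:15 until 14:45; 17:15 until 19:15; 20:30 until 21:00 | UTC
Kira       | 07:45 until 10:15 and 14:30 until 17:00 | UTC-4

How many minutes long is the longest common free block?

120

Dana in UTC: 12:15-14:45, 17:15-19:15, 20:30-21:00.
Kira in UTC: 11:45-14:15, 18:30-21:00 (add 4h to convert from UTC-4).
Dana ∩ Kira: 12:15-14:15, 18:30-19:15, 20:30-21:00.
The longest is 12:15-14:15 at 120 minutes.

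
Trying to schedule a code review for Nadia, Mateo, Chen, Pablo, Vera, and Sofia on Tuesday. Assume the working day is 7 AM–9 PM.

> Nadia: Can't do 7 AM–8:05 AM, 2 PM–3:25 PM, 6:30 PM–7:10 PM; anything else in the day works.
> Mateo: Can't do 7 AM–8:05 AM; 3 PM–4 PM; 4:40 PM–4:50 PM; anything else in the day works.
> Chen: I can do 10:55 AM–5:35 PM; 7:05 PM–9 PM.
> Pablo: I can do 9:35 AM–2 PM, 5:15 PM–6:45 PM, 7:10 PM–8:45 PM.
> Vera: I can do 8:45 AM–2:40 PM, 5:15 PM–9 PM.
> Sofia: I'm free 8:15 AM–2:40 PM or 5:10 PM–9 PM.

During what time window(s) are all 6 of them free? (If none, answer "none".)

10:55-14:00, 17:15-17:35, 19:10-20:45

Nadia free: 08:05-14:00, 15:25-18:30, 19:10-21:00 (invert busy blocks within the working day).
Mateo free: 08:05-15:00, 16:00-16:40, 16:50-21:00 (invert busy blocks within the working day).
Chen free: 10:55-17:35, 19:05-21:00.
Pablo free: 09:35-14:00, 17:15-18:45, 19:10-20:45.
Vera free: 08:45-14:40, 17:15-21:00.
Sofia free: 08:15-14:40, 17:10-21:00.
Nadia ∩ Mateo: 08:05-14:00, 16:00-16:40, 16:50-18:30, 19:10-21:00.
Nadia ∩ Mateo ∩ Chen: 10:55-14:00, 16:00-16:40, 16:50-17:35, 19:10-21:00.
Nadia ∩ Mateo ∩ Chen ∩ Pablo: 10:55-14:00, 17:15-17:35, 19:10-20:45.
Nadia ∩ Mateo ∩ Chen ∩ Pablo ∩ Vera: 10:55-14:00, 17:15-17:35, 19:10-20:45.
Nadia ∩ Mateo ∩ Chen ∩ Pablo ∩ Vera ∩ Sofia: 10:55-14:00, 17:15-17:35, 19:10-20:45.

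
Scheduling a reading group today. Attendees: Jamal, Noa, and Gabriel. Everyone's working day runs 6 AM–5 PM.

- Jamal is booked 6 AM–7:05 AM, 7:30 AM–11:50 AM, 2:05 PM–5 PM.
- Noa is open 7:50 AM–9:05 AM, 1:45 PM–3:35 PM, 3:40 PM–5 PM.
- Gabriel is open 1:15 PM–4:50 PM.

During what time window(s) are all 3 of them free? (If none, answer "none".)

13:45-14:05

Jamal free: 07:05-07:30, 11:50-14:05 (invert busy blocks within the working day).
Noa free: 07:50-09:05, 13:45-15:35, 15:40-17:00.
Gabriel free: 13:15-16:50.
Jamal ∩ Noa: 13:45-14:05.
Jamal ∩ Noa ∩ Gabriel: 13:45-14:05.
So the common availability across everyone is 13:45-14:05.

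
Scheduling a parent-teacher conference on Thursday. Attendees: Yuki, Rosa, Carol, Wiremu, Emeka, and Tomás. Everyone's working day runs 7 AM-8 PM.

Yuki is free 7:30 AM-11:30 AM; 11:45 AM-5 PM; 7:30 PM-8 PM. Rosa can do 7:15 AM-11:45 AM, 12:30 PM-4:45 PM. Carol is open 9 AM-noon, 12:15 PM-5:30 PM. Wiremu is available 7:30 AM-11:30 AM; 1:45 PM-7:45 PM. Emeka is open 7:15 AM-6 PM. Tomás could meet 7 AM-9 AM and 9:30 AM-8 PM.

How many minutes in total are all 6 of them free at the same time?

300

Yuki ∩ Rosa: 07:30-11:30, 12:30-16:45.
Yuki ∩ Rosa ∩ Carol: 09:00-11:30, 12:30-16:45.
Yuki ∩ Rosa ∩ Carol ∩ Wiremu: 09:00-11:30, 13:45-16:45.
Yuki ∩ Rosa ∩ Carol ∩ Wiremu ∩ Emeka: 09:00-11:30, 13:45-16:45.
Yuki ∩ Rosa ∩ Carol ∩ Wiremu ∩ Emeka ∩ Tomás: 09:30-11:30, 13:45-16:45.
Summing the common windows: 120 + 180 = 300 minutes.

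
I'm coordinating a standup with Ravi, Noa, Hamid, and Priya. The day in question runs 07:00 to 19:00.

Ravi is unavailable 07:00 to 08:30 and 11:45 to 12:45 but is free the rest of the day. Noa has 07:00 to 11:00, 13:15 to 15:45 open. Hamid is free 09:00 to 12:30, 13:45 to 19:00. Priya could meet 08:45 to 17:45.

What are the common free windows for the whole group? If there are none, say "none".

09:00-11:00, 13:45-15:45

Ravi free: 08:30-11:45, 12:45-19:00 (invert busy blocks within the working day).
Noa free: 07:00-11:00, 13:15-15:45.
Hamid free: 09:00-12:30, 13:45-19:00.
Priya free: 08:45-17:45.
Ravi ∩ Noa: 08:30-11:00, 13:15-15:45.
Ravi ∩ Noa ∩ Hamid: 09:00-11:00, 13:45-15:45.
Ravi ∩ Noa ∩ Hamid ∩ Priya: 09:00-11:00, 13:45-15:45.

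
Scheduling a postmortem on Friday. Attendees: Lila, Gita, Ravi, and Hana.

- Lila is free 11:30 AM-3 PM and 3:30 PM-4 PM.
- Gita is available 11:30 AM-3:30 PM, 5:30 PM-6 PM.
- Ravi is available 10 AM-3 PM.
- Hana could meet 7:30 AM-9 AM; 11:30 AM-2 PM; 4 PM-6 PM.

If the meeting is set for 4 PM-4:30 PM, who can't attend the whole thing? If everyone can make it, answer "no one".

Lila: not fully free for 16:00-16:30. Gita: not fully free for 16:00-16:30. Ravi: not fully free for 16:00-16:30. Hana: free for 16:00-16:30.

Gita, Lila, Ravi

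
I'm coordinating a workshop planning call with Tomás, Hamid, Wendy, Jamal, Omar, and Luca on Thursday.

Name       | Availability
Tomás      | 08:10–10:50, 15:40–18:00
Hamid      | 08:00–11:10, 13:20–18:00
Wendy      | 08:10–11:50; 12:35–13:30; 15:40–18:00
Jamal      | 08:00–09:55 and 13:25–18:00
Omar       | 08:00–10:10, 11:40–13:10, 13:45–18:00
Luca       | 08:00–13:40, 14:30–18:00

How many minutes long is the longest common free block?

Tomás ∩ Hamid: 08:10-10:50, 15:40-18:00.
Tomás ∩ Hamid ∩ Wendy: 08:10-10:50, 15:40-18:00.
Tomás ∩ Hamid ∩ Wendy ∩ Jamal: 08:10-09:55, 15:40-18:00.
Tomás ∩ Hamid ∩ Wendy ∩ Jamal ∩ Omar: 08:10-09:55, 15:40-18:00.
Tomás ∩ Hamid ∩ Wendy ∩ Jamal ∩ Omar ∩ Luca: 08:10-09:55, 15:40-18:00.
Those are the intersection windows.
The longest is 15:40-18:00 at 140 minutes.

140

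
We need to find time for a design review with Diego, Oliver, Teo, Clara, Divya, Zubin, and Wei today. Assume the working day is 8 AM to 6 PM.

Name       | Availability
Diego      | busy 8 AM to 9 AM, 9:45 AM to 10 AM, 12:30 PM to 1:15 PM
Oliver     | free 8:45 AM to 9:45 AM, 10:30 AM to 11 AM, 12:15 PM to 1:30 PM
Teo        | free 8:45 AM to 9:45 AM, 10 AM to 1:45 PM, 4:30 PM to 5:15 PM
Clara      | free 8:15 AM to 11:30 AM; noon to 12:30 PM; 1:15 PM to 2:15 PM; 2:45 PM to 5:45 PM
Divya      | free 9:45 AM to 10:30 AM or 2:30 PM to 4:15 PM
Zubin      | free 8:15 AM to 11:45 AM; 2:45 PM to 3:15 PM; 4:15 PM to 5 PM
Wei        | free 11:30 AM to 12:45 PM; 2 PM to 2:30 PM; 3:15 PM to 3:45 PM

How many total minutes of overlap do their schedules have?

Diego free: 09:00-09:45, 10:00-12:30, 13:15-18:00 (invert busy blocks within the working day).
Oliver free: 08:45-09:45, 10:30-11:00, 12:15-13:30.
Teo free: 08:45-09:45, 10:00-13:45, 16:30-17:15.
Clara free: 08:15-11:30, 12:00-12:30, 13:15-14:15, 14:45-17:45.
Divya free: 09:45-10:30, 14:30-16:15.
Zubin free: 08:15-11:45, 14:45-15:15, 16:15-17:00.
Wei free: 11:30-12:45, 14:00-14:30, 15:15-15:45.
Diego ∩ Oliver: 09:00-09:45, 10:30-11:00, 12:15-12:30, 13:15-13:30.
Diego ∩ Oliver ∩ Teo: 09:00-09:45, 10:30-11:00, 12:15-12:30, 13:15-13:30.
Diego ∩ Oliver ∩ Teo ∩ Clara: 09:00-09:45, 10:30-11:00, 12:15-12:30, 13:15-13:30.
Diego ∩ Oliver ∩ Teo ∩ Clara ∩ Divya: ∅.
Diego ∩ Oliver ∩ Teo ∩ Clara ∩ Divya ∩ Zubin: ∅.
Diego ∩ Oliver ∩ Teo ∩ Clara ∩ Divya ∩ Zubin ∩ Wei: ∅.
There is no time when everyone is free.
There is no common window, so the total is 0 minutes.

0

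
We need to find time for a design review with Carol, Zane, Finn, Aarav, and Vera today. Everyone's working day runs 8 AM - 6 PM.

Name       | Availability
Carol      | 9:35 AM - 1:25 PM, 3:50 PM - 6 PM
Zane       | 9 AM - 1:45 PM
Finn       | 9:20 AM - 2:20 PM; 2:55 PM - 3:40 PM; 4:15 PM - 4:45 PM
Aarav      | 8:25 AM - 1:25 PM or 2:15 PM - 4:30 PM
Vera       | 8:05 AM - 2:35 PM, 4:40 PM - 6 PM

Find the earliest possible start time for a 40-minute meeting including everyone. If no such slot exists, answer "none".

Carol ∩ Zane: 09:35-13:25.
Carol ∩ Zane ∩ Finn: 09:35-13:25.
Carol ∩ Zane ∩ Finn ∩ Aarav: 09:35-13:25.
Carol ∩ Zane ∩ Finn ∩ Aarav ∩ Vera: 09:35-13:25.
The first common window of at least 40 minutes is 09:35-13:25, so the earliest start is 09:35.

09:35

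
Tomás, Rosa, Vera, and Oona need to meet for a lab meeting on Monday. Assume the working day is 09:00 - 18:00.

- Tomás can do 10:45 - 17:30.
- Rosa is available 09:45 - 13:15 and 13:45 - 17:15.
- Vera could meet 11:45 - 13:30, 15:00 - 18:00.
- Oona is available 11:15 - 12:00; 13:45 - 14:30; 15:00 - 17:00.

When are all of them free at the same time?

Tomás ∩ Rosa: 10:45-13:15, 13:45-17:15.
Tomás ∩ Rosa ∩ Vera: 11:45-13:15, 15:00-17:15.
Tomás ∩ Rosa ∩ Vera ∩ Oona: 11:45-12:00, 15:00-17:00.

11:45-12:00, 15:00-17:00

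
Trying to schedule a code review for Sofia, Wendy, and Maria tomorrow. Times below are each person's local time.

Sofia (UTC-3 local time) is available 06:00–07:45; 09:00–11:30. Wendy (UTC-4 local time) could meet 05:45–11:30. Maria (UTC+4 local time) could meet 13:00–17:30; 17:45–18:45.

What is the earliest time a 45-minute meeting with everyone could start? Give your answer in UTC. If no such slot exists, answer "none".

Sofia in UTC: 09:00-10:45, 12:00-14:30 (add 3h to convert from UTC-3).
Wendy in UTC: 09:45-15:30 (add 4h to convert from UTC-4).
Maria in UTC: 09:00-13:30, 13:45-14:45 (subtract 4h to convert from UTC+4).
Sofia ∩ Wendy: 09:45-10:45, 12:00-14:30.
Sofia ∩ Wendy ∩ Maria: 09:45-10:45, 12:00-13:30, 13:45-14:30.
The first common window of at least 45 minutes is 09:45-10:45, so the earliest start is 09:45.

09:45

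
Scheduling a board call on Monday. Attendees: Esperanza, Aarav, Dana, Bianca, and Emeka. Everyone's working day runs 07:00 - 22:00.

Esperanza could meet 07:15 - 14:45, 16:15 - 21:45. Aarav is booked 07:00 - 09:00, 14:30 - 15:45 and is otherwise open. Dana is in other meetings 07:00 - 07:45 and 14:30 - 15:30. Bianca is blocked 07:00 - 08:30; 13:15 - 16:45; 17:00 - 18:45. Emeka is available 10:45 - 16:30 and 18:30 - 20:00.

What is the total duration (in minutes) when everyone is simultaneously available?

225

Esperanza free: 07:15-14:45, 16:15-21:45.
Aarav free: 09:00-14:30, 15:45-22:00 (invert busy blocks within the working day).
Dana free: 07:45-14:30, 15:30-22:00 (invert busy blocks within the working day).
Bianca free: 08:30-13:15, 16:45-17:00, 18:45-22:00 (invert busy blocks within the working day).
Emeka free: 10:45-16:30, 18:30-20:00.
Esperanza ∩ Aarav: 09:00-14:30, 16:15-21:45.
Esperanza ∩ Aarav ∩ Dana: 09:00-14:30, 16:15-21:45.
Esperanza ∩ Aarav ∩ Dana ∩ Bianca: 09:00-13:15, 16:45-17:00, 18:45-21:45.
Esperanza ∩ Aarav ∩ Dana ∩ Bianca ∩ Emeka: 10:45-13:15, 18:45-20:00.
Summing the common windows: 150 + 75 = 225 minutes.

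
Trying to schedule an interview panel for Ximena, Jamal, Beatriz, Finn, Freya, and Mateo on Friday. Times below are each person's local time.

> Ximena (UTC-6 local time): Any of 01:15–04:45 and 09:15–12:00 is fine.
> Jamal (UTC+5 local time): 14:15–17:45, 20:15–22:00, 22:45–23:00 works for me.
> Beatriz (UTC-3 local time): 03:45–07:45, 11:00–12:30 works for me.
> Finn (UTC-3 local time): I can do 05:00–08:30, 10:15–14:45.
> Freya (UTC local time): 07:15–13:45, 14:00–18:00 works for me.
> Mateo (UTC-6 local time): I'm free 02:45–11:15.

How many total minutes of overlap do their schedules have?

105

Ximena in UTC: 07:15-10:45, 15:15-18:00 (add 6h to convert from UTC-6).
Jamal in UTC: 09:15-12:45, 15:15-17:00, 17:45-18:00 (subtract 5h to convert from UTC+5).
Beatriz in UTC: 06:45-10:45, 14:00-15:30 (add 3h to convert from UTC-3).
Finn in UTC: 08:00-11:30, 13:15-17:45 (add 3h to convert from UTC-3).
Freya in UTC: 07:15-13:45, 14:00-18:00.
Mateo in UTC: 08:45-17:15 (add 6h to convert from UTC-6).
Ximena ∩ Jamal: 09:15-10:45, 15:15-17:00, 17:45-18:00.
Ximena ∩ Jamal ∩ Beatriz: 09:15-10:45, 15:15-15:30.
Ximena ∩ Jamal ∩ Beatriz ∩ Finn: 09:15-10:45, 15:15-15:30.
Ximena ∩ Jamal ∩ Beatriz ∩ Finn ∩ Freya: 09:15-10:45, 15:15-15:30.
Ximena ∩ Jamal ∩ Beatriz ∩ Finn ∩ Freya ∩ Mateo: 09:15-10:45, 15:15-15:30.
Summing the common windows: 90 + 15 = 105 minutes.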